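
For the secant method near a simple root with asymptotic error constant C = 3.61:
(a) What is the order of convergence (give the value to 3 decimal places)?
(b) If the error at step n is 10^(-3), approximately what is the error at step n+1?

(a) Secant method has superlinear convergence with order φ = (1+√5)/2 ≈ 1.618.
    This means |e_{n+1}| ≈ C|e_n|^1.618.

(b) With |e_n| = 10^(-3) and C = 3.61:
    |e_{n+1}| ≈ 3.61 × (10^(-3))^1.618 = 3.61 × 10^(-4.85)

(a) ≈ 1.618 (golden ratio); (b) |e_{n+1}| ≈ 5.051e-05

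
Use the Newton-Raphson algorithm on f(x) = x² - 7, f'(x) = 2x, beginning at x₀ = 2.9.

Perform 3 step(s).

f(x) = x² - 7
f'(x) = 2x
x₀ = 2.9

Newton-Raphson formula: x_{n+1} = x_n - f(x_n)/f'(x_n)

Iteration 1:
  f(2.900000) = 1.410000
  f'(2.900000) = 5.800000
  x_1 = 2.900000 - 1.410000/5.800000 = 2.656897
Iteration 2:
  f(2.656897) = 0.059099
  f'(2.656897) = 5.313793
  x_2 = 2.656897 - 0.059099/5.313793 = 2.645775
Iteration 3:
  f(2.645775) = 0.000124
  f'(2.645775) = 5.291549
  x_3 = 2.645775 - 0.000124/5.291549 = 2.645751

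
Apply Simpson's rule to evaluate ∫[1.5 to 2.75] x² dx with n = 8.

f(x) = x²
a = 1.5, b = 2.75, n = 8
h = (b - a)/n = 0.156250

Simpson's rule: (h/3)[f(x₀) + 4f(x₁) + 2f(x₂) + ... + f(xₙ)]

x_0 = 1.5000, f(x_0) = 2.250000, coefficient = 1
x_1 = 1.6562, f(x_1) = 2.743164, coefficient = 4
x_2 = 1.8125, f(x_2) = 3.285156, coefficient = 2
x_3 = 1.9688, f(x_3) = 3.875977, coefficient = 4
x_4 = 2.1250, f(x_4) = 4.515625, coefficient = 2
x_5 = 2.2812, f(x_5) = 5.204102, coefficient = 4
x_6 = 2.4375, f(x_6) = 5.941406, coefficient = 2
x_7 = 2.5938, f(x_7) = 6.727539, coefficient = 4
x_8 = 2.7500, f(x_8) = 7.562500, coefficient = 1

I ≈ (0.156250/3) × 111.500000 = 5.807292
Exact value: 5.807292
Error: 0.000000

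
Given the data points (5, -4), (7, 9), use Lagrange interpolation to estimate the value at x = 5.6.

Lagrange interpolation formula:
P(x) = Σ yᵢ × Lᵢ(x)
where Lᵢ(x) = Π_{j≠i} (x - xⱼ)/(xᵢ - xⱼ)

L_0(5.6) = (5.6 - 7)/(5 - 7) = 0.700000
L_1(5.6) = (5.6 - 5)/(7 - 5) = 0.300000

P(5.6) = (-4)×L_0(5.6) + 9×L_1(5.6)
P(5.6) = -0.100000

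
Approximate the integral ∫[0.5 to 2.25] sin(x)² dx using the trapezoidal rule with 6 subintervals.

f(x) = sin(x)²
a = 0.5, b = 2.25, n = 6
h = (b - a)/n = 0.291667

Trapezoidal rule: (h/2)[f(x₀) + 2f(x₁) + 2f(x₂) + ... + f(xₙ)]

x_0 = 0.5000, f(x_0) = 0.229849, coefficient = 1
x_1 = 0.7917, f(x_1) = 0.506268, coefficient = 2
x_2 = 1.0833, f(x_2) = 0.780615, coefficient = 2
x_3 = 1.3750, f(x_3) = 0.962151, coefficient = 2
x_4 = 1.6667, f(x_4) = 0.990837, coefficient = 2
x_5 = 1.9583, f(x_5) = 0.857185, coefficient = 2
x_6 = 2.2500, f(x_6) = 0.605398, coefficient = 1

I ≈ (0.291667/2) × 9.029358 = 1.316781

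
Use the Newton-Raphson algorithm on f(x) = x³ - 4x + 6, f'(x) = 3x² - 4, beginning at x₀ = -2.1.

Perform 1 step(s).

f(x) = x³ - 4x + 6
f'(x) = 3x² - 4
x₀ = -2.1

Newton-Raphson formula: x_{n+1} = x_n - f(x_n)/f'(x_n)

Iteration 1:
  f(-2.100000) = 5.139000
  f'(-2.100000) = 9.230000
  x_1 = -2.100000 - 5.139000/9.230000 = -2.656771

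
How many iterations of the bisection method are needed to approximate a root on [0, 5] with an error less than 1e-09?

We need (b-a)/2^n ≤ 1e-09
(5 - 0)/2^n ≤ 1e-09
5/2^n ≤ 1e-09
2^n ≥ 5000000000
n ≥ log₂(5000000000) = 32.22
n ≥ 33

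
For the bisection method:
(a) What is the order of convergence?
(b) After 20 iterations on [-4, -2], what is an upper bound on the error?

(a) Bisection has linear (order 1) convergence; the error is halved each step.

(b) Error bound = (b-a)/2^n = (-2 - (-4))/2^{20}
    = 2/2^{20}

(a) 1 (linear); (b) error ≤ 1.91e-06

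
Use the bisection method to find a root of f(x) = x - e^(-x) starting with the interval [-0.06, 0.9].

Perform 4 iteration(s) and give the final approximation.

f(x) = x - e^(-x)
Initial interval: [-0.06, 0.9]

Iteration 1:
  c_1 = (-0.060000 + 0.900000)/2 = 0.420000
  f(c_1) = f(0.420000) = -0.237047
  f(a) × f(c) ≥ 0, new interval: [0.420000, 0.900000]
Iteration 2:
  c_2 = (0.420000 + 0.900000)/2 = 0.660000
  f(c_2) = f(0.660000) = 0.143149
  f(a) × f(c) < 0, new interval: [0.420000, 0.660000]
Iteration 3:
  c_3 = (0.420000 + 0.660000)/2 = 0.540000
  f(c_3) = f(0.540000) = -0.042748
  f(a) × f(c) ≥ 0, new interval: [0.540000, 0.660000]
Iteration 4:
  c_4 = (0.540000 + 0.660000)/2 = 0.600000
  f(c_4) = f(0.600000) = 0.051188
  f(a) × f(c) < 0, new interval: [0.540000, 0.600000]

After 4 iteration(s), the approximation is c_4 = 0.600000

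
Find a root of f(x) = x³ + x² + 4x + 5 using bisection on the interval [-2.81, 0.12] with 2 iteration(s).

f(x) = x³ + x² + 4x + 5
Initial interval: [-2.81, 0.12]

Iteration 1:
  c_1 = (-2.810000 + 0.120000)/2 = -1.345000
  f(c_1) = f(-1.345000) = -1.004114
  f(a) × f(c) ≥ 0, new interval: [-1.345000, 0.120000]
Iteration 2:
  c_2 = (-1.345000 + 0.120000)/2 = -0.612500
  f(c_2) = f(-0.612500) = 2.695373
  f(a) × f(c) < 0, new interval: [-1.345000, -0.612500]

After 2 iteration(s), the approximation is c_2 = -0.612500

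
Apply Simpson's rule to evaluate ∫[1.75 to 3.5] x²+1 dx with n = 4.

f(x) = x²+1
a = 1.75, b = 3.5, n = 4
h = (b - a)/n = 0.437500

Simpson's rule: (h/3)[f(x₀) + 4f(x₁) + 2f(x₂) + ... + f(xₙ)]

x_0 = 1.7500, f(x_0) = 4.062500, coefficient = 1
x_1 = 2.1875, f(x_1) = 5.785156, coefficient = 4
x_2 = 2.6250, f(x_2) = 7.890625, coefficient = 2
x_3 = 3.0625, f(x_3) = 10.378906, coefficient = 4
x_4 = 3.5000, f(x_4) = 13.250000, coefficient = 1

I ≈ (0.437500/3) × 97.750000 = 14.255208
Exact value: 14.255208
Error: 0.000000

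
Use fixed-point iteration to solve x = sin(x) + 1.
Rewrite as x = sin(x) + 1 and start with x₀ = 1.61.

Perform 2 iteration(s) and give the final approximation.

Equation: x = sin(x) + 1
Fixed-point form: x = sin(x) + 1
x₀ = 1.61

x_1 = g(1.610000) = 1.999232
x_2 = g(1.999232) = 1.909617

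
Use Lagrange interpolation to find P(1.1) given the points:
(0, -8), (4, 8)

Lagrange interpolation formula:
P(x) = Σ yᵢ × Lᵢ(x)
where Lᵢ(x) = Π_{j≠i} (x - xⱼ)/(xᵢ - xⱼ)

L_0(1.1) = (1.1 - 4)/(0 - 4) = 0.725000
L_1(1.1) = (1.1 - 0)/(4 - 0) = 0.275000

P(1.1) = (-8)×L_0(1.1) + 8×L_1(1.1)
P(1.1) = -3.600000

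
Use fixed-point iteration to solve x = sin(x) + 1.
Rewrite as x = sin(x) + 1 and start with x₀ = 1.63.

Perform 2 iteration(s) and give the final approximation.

Equation: x = sin(x) + 1
Fixed-point form: x = sin(x) + 1
x₀ = 1.63

x_1 = g(1.630000) = 1.998248
x_2 = g(1.998248) = 1.910025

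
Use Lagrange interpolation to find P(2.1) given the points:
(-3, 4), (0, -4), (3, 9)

Lagrange interpolation formula:
P(x) = Σ yᵢ × Lᵢ(x)
where Lᵢ(x) = Π_{j≠i} (x - xⱼ)/(xᵢ - xⱼ)

L_0(2.1) = (2.1 - 0)/(-3 - 0) × (2.1 - 3)/(-3 - 3) = -0.105000
L_1(2.1) = (2.1 - (-3))/(0 - (-3)) × (2.1 - 3)/(0 - 3) = 0.510000
L_2(2.1) = (2.1 - (-3))/(3 - (-3)) × (2.1 - 0)/(3 - 0) = 0.595000

P(2.1) = 4×L_0(2.1) + (-4)×L_1(2.1) + 9×L_2(2.1)
P(2.1) = 2.895000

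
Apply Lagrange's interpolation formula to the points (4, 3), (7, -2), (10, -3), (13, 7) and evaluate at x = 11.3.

Lagrange interpolation formula:
P(x) = Σ yᵢ × Lᵢ(x)
where Lᵢ(x) = Π_{j≠i} (x - xⱼ)/(xᵢ - xⱼ)

L_0(11.3) = (11.3 - 7)/(4 - 7) × (11.3 - 10)/(4 - 10) × (11.3 - 13)/(4 - 13) = 0.058660
L_1(11.3) = (11.3 - 4)/(7 - 4) × (11.3 - 10)/(7 - 10) × (11.3 - 13)/(7 - 13) = -0.298759
L_2(11.3) = (11.3 - 4)/(10 - 4) × (11.3 - 7)/(10 - 7) × (11.3 - 13)/(10 - 13) = 0.988204
L_3(11.3) = (11.3 - 4)/(13 - 4) × (11.3 - 7)/(13 - 7) × (11.3 - 10)/(13 - 10) = 0.251895

P(11.3) = 3×L_0(11.3) + (-2)×L_1(11.3) + (-3)×L_2(11.3) + 7×L_3(11.3)
P(11.3) = -0.427846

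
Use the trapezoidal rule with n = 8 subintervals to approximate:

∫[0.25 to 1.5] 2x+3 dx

f(x) = 2x+3
a = 0.25, b = 1.5, n = 8
h = (b - a)/n = 0.156250

Trapezoidal rule: (h/2)[f(x₀) + 2f(x₁) + 2f(x₂) + ... + f(xₙ)]

x_0 = 0.2500, f(x_0) = 3.500000, coefficient = 1
x_1 = 0.4062, f(x_1) = 3.812500, coefficient = 2
x_2 = 0.5625, f(x_2) = 4.125000, coefficient = 2
x_3 = 0.7188, f(x_3) = 4.437500, coefficient = 2
x_4 = 0.8750, f(x_4) = 4.750000, coefficient = 2
x_5 = 1.0312, f(x_5) = 5.062500, coefficient = 2
x_6 = 1.1875, f(x_6) = 5.375000, coefficient = 2
x_7 = 1.3438, f(x_7) = 5.687500, coefficient = 2
x_8 = 1.5000, f(x_8) = 6.000000, coefficient = 1

I ≈ (0.156250/2) × 76.000000 = 5.937500
Exact value: 5.937500
Error: 0.000000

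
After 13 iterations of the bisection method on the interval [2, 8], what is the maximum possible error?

Bisection error bound: |error| ≤ (b-a)/2^n
|error| ≤ (8 - 2)/2^13 = 6/2^13
|error| ≤ 0.0007324219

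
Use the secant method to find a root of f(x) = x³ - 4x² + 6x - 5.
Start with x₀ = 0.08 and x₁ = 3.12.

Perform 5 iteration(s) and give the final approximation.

f(x) = x³ - 4x² + 6x - 5
x₀ = 0.08, x₁ = 3.12

Secant formula: x_{n+1} = x_n - f(x_n)(x_n - x_{n-1})/(f(x_n) - f(x_{n-1}))

Iteration 1:
  f(0.080000) = -4.545088
  f(3.120000) = 5.153728
  x_2 = 3.120000 - 5.153728×(3.120000 - 0.080000)/(5.153728 - (-4.545088))
       = 1.504614
Iteration 2:
  f(3.120000) = 5.153728
  f(1.504614) = -1.621529
  x_3 = 1.504614 - (-1.621529)×(1.504614 - 3.120000)/(-1.621529 - 5.153728)
       = 1.891226
Iteration 3:
  f(1.504614) = -1.621529
  f(1.891226) = -1.195172
  x_4 = 1.891226 - (-1.195172)×(1.891226 - 1.504614)/(-1.195172 - (-1.621529))
       = 2.974983
Iteration 4:
  f(1.891226) = -1.195172
  f(2.974983) = 3.777962
  x_5 = 2.974983 - 3.777962×(2.974983 - 1.891226)/(3.777962 - (-1.195172))
       = 2.151681
Iteration 5:
  f(2.974983) = 3.777962
  f(2.151681) = -0.647135
  x_6 = 2.151681 - (-0.647135)×(2.151681 - 2.974983)/(-0.647135 - 3.777962)
       = 2.272082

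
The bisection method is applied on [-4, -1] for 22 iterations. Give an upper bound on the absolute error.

Bisection error bound: |error| ≤ (b-a)/2^n
|error| ≤ (-1 - (-4))/2^22 = 3/2^22
|error| ≤ 0.0000007153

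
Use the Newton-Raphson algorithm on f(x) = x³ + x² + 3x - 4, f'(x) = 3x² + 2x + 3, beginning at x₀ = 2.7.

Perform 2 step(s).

f(x) = x³ + x² + 3x - 4
f'(x) = 3x² + 2x + 3
x₀ = 2.7

Newton-Raphson formula: x_{n+1} = x_n - f(x_n)/f'(x_n)

Iteration 1:
  f(2.700000) = 31.073000
  f'(2.700000) = 30.270000
  x_1 = 2.700000 - 31.073000/30.270000 = 1.673472
Iteration 2:
  f(1.673472) = 8.507498
  f'(1.673472) = 14.748471
  x_2 = 1.673472 - 8.507498/14.748471 = 1.096633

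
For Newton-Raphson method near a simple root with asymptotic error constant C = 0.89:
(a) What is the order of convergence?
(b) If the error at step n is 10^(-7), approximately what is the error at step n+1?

(a) Newton-Raphson has quadratic (order 2) convergence near simple roots.
    This means |e_{n+1}| ≈ C|e_n|².

(b) With |e_n| = 10^(-7) and C = 0.89:
    |e_{n+1}| ≈ 0.89 × (10^(-7))² = 0.89 × 10^(-14)

(a) 2 (quadratic); (b) |e_{n+1}| ≈ 8.900e-15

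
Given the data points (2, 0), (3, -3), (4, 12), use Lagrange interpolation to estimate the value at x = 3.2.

Lagrange interpolation formula:
P(x) = Σ yᵢ × Lᵢ(x)
where Lᵢ(x) = Π_{j≠i} (x - xⱼ)/(xᵢ - xⱼ)

L_0(3.2) = (3.2 - 3)/(2 - 3) × (3.2 - 4)/(2 - 4) = -0.080000
L_1(3.2) = (3.2 - 2)/(3 - 2) × (3.2 - 4)/(3 - 4) = 0.960000
L_2(3.2) = (3.2 - 2)/(4 - 2) × (3.2 - 3)/(4 - 3) = 0.120000

P(3.2) = 0×L_0(3.2) + (-3)×L_1(3.2) + 12×L_2(3.2)
P(3.2) = -1.440000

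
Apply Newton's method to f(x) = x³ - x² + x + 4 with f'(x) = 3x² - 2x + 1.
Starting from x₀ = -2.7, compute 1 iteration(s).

f(x) = x³ - x² + x + 4
f'(x) = 3x² - 2x + 1
x₀ = -2.7

Newton-Raphson formula: x_{n+1} = x_n - f(x_n)/f'(x_n)

Iteration 1:
  f(-2.700000) = -25.673000
  f'(-2.700000) = 28.270000
  x_1 = -2.700000 - (-25.673000)/28.270000 = -1.791864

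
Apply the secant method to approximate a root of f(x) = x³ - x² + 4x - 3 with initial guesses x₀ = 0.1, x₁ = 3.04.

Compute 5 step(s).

f(x) = x³ - x² + 4x - 3
x₀ = 0.1, x₁ = 3.04

Secant formula: x_{n+1} = x_n - f(x_n)(x_n - x_{n-1})/(f(x_n) - f(x_{n-1}))

Iteration 1:
  f(0.100000) = -2.609000
  f(3.040000) = 28.012864
  x_2 = 3.040000 - 28.012864×(3.040000 - 0.100000)/(28.012864 - (-2.609000))
       = 0.350490
Iteration 2:
  f(3.040000) = 28.012864
  f(0.350490) = -1.677829
  x_3 = 0.350490 - (-1.677829)×(0.350490 - 3.040000)/(-1.677829 - 28.012864)
       = 0.502475
Iteration 3:
  f(0.350490) = -1.677829
  f(0.502475) = -1.115717
  x_4 = 0.502475 - (-1.115717)×(0.502475 - 0.350490)/(-1.115717 - (-1.677829))
       = 0.804144
Iteration 4:
  f(0.502475) = -1.115717
  f(0.804144) = 0.089928
  x_5 = 0.804144 - 0.089928×(0.804144 - 0.502475)/(0.089928 - (-1.115717))
       = 0.781643
Iteration 5:
  f(0.804144) = 0.089928
  f(0.781643) = -0.006836
  x_6 = 0.781643 - (-0.006836)×(0.781643 - 0.804144)/(-0.006836 - 0.089928)
       = 0.783233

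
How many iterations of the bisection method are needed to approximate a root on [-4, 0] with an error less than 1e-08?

We need (b-a)/2^n ≤ 1e-08
(0 - (-4))/2^n ≤ 1e-08
4/2^n ≤ 1e-08
2^n ≥ 400000000
n ≥ log₂(400000000) = 28.58
n ≥ 29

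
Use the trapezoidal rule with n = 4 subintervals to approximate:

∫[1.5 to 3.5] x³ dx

f(x) = x³
a = 1.5, b = 3.5, n = 4
h = (b - a)/n = 0.500000

Trapezoidal rule: (h/2)[f(x₀) + 2f(x₁) + 2f(x₂) + ... + f(xₙ)]

x_0 = 1.5000, f(x_0) = 3.375000, coefficient = 1
x_1 = 2.0000, f(x_1) = 8.000000, coefficient = 2
x_2 = 2.5000, f(x_2) = 15.625000, coefficient = 2
x_3 = 3.0000, f(x_3) = 27.000000, coefficient = 2
x_4 = 3.5000, f(x_4) = 42.875000, coefficient = 1

I ≈ (0.500000/2) × 147.500000 = 36.875000
Exact value: 36.250000
Error: 0.625000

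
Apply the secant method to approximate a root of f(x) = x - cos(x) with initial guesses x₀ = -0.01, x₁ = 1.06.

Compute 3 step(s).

f(x) = x - cos(x)
x₀ = -0.01, x₁ = 1.06

Secant formula: x_{n+1} = x_n - f(x_n)(x_n - x_{n-1})/(f(x_n) - f(x_{n-1}))

Iteration 1:
  f(-0.010000) = -1.009950
  f(1.060000) = 0.571128
  x_2 = 1.060000 - 0.571128×(1.060000 - (-0.010000))/(0.571128 - (-1.009950))
       = 0.673487
Iteration 2:
  f(1.060000) = 0.571128
  f(0.673487) = -0.108164
  x_3 = 0.673487 - (-0.108164)×(0.673487 - 1.060000)/(-0.108164 - 0.571128)
       = 0.735032
Iteration 3:
  f(0.673487) = -0.108164
  f(0.735032) = -0.006777
  x_4 = 0.735032 - (-0.006777)×(0.735032 - 0.673487)/(-0.006777 - (-0.108164))
       = 0.739146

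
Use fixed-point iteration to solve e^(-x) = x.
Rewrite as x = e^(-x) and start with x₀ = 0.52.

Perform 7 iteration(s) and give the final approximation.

Equation: e^(-x) = x
Fixed-point form: x = e^(-x)
x₀ = 0.52

x_1 = g(0.520000) = 0.594521
x_2 = g(0.594521) = 0.551827
x_3 = g(0.551827) = 0.575897
x_4 = g(0.575897) = 0.562201
x_5 = g(0.562201) = 0.569953
x_6 = g(0.569953) = 0.565552
x_7 = g(0.565552) = 0.568047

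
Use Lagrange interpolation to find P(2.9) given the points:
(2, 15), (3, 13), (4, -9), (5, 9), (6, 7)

Lagrange interpolation formula:
P(x) = Σ yᵢ × Lᵢ(x)
where Lᵢ(x) = Π_{j≠i} (x - xⱼ)/(xᵢ - xⱼ)

L_0(2.9) = (2.9 - 3)/(2 - 3) × (2.9 - 4)/(2 - 4) × (2.9 - 5)/(2 - 5) × (2.9 - 6)/(2 - 6) = 0.029838
L_1(2.9) = (2.9 - 2)/(3 - 2) × (2.9 - 4)/(3 - 4) × (2.9 - 5)/(3 - 5) × (2.9 - 6)/(3 - 6) = 1.074150
L_2(2.9) = (2.9 - 2)/(4 - 2) × (2.9 - 3)/(4 - 3) × (2.9 - 5)/(4 - 5) × (2.9 - 6)/(4 - 6) = -0.146475
L_3(2.9) = (2.9 - 2)/(5 - 2) × (2.9 - 3)/(5 - 3) × (2.9 - 4)/(5 - 4) × (2.9 - 6)/(5 - 6) = 0.051150
L_4(2.9) = (2.9 - 2)/(6 - 2) × (2.9 - 3)/(6 - 3) × (2.9 - 4)/(6 - 4) × (2.9 - 5)/(6 - 5) = -0.008663

P(2.9) = 15×L_0(2.9) + 13×L_1(2.9) + (-9)×L_2(2.9) + 9×L_3(2.9) + 7×L_4(2.9)
P(2.9) = 16.129500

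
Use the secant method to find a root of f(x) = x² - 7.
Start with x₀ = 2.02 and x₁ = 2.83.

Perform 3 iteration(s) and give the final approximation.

f(x) = x² - 7
x₀ = 2.02, x₁ = 2.83

Secant formula: x_{n+1} = x_n - f(x_n)(x_n - x_{n-1})/(f(x_n) - f(x_{n-1}))

Iteration 1:
  f(2.020000) = -2.919600
  f(2.830000) = 1.008900
  x_2 = 2.830000 - 1.008900×(2.830000 - 2.020000)/(1.008900 - (-2.919600))
       = 2.621979
Iteration 2:
  f(2.830000) = 1.008900
  f(2.621979) = -0.125224
  x_3 = 2.621979 - (-0.125224)×(2.621979 - 2.830000)/(-0.125224 - 1.008900)
       = 2.644948
Iteration 3:
  f(2.621979) = -0.125224
  f(2.644948) = -0.004250
  x_4 = 2.644948 - (-0.004250)×(2.644948 - 2.621979)/(-0.004250 - (-0.125224))
       = 2.645755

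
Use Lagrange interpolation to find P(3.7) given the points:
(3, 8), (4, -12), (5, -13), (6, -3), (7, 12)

Lagrange interpolation formula:
P(x) = Σ yᵢ × Lᵢ(x)
where Lᵢ(x) = Π_{j≠i} (x - xⱼ)/(xᵢ - xⱼ)

L_0(3.7) = (3.7 - 4)/(3 - 4) × (3.7 - 5)/(3 - 5) × (3.7 - 6)/(3 - 6) × (3.7 - 7)/(3 - 7) = 0.123337
L_1(3.7) = (3.7 - 3)/(4 - 3) × (3.7 - 5)/(4 - 5) × (3.7 - 6)/(4 - 6) × (3.7 - 7)/(4 - 7) = 1.151150
L_2(3.7) = (3.7 - 3)/(5 - 3) × (3.7 - 4)/(5 - 4) × (3.7 - 6)/(5 - 6) × (3.7 - 7)/(5 - 7) = -0.398475
L_3(3.7) = (3.7 - 3)/(6 - 3) × (3.7 - 4)/(6 - 4) × (3.7 - 5)/(6 - 5) × (3.7 - 7)/(6 - 7) = 0.150150
L_4(3.7) = (3.7 - 3)/(7 - 3) × (3.7 - 4)/(7 - 4) × (3.7 - 5)/(7 - 5) × (3.7 - 6)/(7 - 6) = -0.026162

P(3.7) = 8×L_0(3.7) + (-12)×L_1(3.7) + (-13)×L_2(3.7) + (-3)×L_3(3.7) + 12×L_4(3.7)
P(3.7) = -8.411325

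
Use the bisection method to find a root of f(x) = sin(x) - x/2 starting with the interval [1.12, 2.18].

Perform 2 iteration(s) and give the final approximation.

f(x) = sin(x) - x/2
Initial interval: [1.12, 2.18]

Iteration 1:
  c_1 = (1.120000 + 2.180000)/2 = 1.650000
  f(c_1) = f(1.650000) = 0.171865
  f(a) × f(c) ≥ 0, new interval: [1.650000, 2.180000]
Iteration 2:
  c_2 = (1.650000 + 2.180000)/2 = 1.915000
  f(c_2) = f(1.915000) = -0.016156
  f(a) × f(c) < 0, new interval: [1.650000, 1.915000]

After 2 iteration(s), the approximation is c_2 = 1.915000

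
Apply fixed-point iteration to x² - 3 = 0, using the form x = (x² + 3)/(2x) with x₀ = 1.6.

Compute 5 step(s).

Equation: x² - 3 = 0
Fixed-point form: x = (x² + 3)/(2x)
x₀ = 1.6

x_1 = g(1.600000) = 1.737500
x_2 = g(1.737500) = 1.732059
x_3 = g(1.732059) = 1.732051
x_4 = g(1.732051) = 1.732051
x_5 = g(1.732051) = 1.732051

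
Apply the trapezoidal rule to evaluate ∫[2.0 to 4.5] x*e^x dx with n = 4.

f(x) = x*e^x
a = 2.0, b = 4.5, n = 4
h = (b - a)/n = 0.625000

Trapezoidal rule: (h/2)[f(x₀) + 2f(x₁) + 2f(x₂) + ... + f(xₙ)]

x_0 = 2.0000, f(x_0) = 14.778112, coefficient = 1
x_1 = 2.6250, f(x_1) = 36.237007, coefficient = 2
x_2 = 3.2500, f(x_2) = 83.818605, coefficient = 2
x_3 = 3.8750, f(x_3) = 186.707956, coefficient = 2
x_4 = 4.5000, f(x_4) = 405.077091, coefficient = 1

I ≈ (0.625000/2) × 1033.382339 = 322.931981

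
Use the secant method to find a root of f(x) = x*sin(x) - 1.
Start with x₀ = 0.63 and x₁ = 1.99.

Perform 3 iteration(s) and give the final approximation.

f(x) = x*sin(x) - 1
x₀ = 0.63, x₁ = 1.99

Secant formula: x_{n+1} = x_n - f(x_n)(x_n - x_{n-1})/(f(x_n) - f(x_{n-1}))

Iteration 1:
  f(0.630000) = -0.628839
  f(1.990000) = 0.817693
  x_2 = 1.990000 - 0.817693×(1.990000 - 0.630000)/(0.817693 - (-0.628839))
       = 1.221222
Iteration 2:
  f(1.990000) = 0.817693
  f(1.221222) = 0.147360
  x_3 = 1.221222 - 0.147360×(1.221222 - 1.990000)/(0.147360 - 0.817693)
       = 1.052220
Iteration 3:
  f(1.221222) = 0.147360
  f(1.052220) = -0.086120
  x_4 = 1.052220 - (-0.086120)×(1.052220 - 1.221222)/(-0.086120 - 0.147360)
       = 1.114557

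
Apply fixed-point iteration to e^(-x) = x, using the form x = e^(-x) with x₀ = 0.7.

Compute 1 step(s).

Equation: e^(-x) = x
Fixed-point form: x = e^(-x)
x₀ = 0.7

x_1 = g(0.700000) = 0.496585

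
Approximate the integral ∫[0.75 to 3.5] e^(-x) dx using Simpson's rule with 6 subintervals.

f(x) = e^(-x)
a = 0.75, b = 3.5, n = 6
h = (b - a)/n = 0.458333

Simpson's rule: (h/3)[f(x₀) + 4f(x₁) + 2f(x₂) + ... + f(xₙ)]

x_0 = 0.7500, f(x_0) = 0.472367, coefficient = 1
x_1 = 1.2083, f(x_1) = 0.298695, coefficient = 4
x_2 = 1.6667, f(x_2) = 0.188876, coefficient = 2
x_3 = 2.1250, f(x_3) = 0.119433, coefficient = 4
x_4 = 2.5833, f(x_4) = 0.075522, coefficient = 2
x_5 = 3.0417, f(x_5) = 0.047755, coefficient = 4
x_6 = 3.5000, f(x_6) = 0.030197, coefficient = 1

I ≈ (0.458333/3) × 2.894890 = 0.442275
Exact value: 0.442169
Error: 0.000106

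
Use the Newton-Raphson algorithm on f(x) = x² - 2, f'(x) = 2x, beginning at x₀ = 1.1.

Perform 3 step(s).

f(x) = x² - 2
f'(x) = 2x
x₀ = 1.1

Newton-Raphson formula: x_{n+1} = x_n - f(x_n)/f'(x_n)

Iteration 1:
  f(1.100000) = -0.790000
  f'(1.100000) = 2.200000
  x_1 = 1.100000 - (-0.790000)/2.200000 = 1.459091
Iteration 2:
  f(1.459091) = 0.128946
  f'(1.459091) = 2.918182
  x_2 = 1.459091 - 0.128946/2.918182 = 1.414904
Iteration 3:
  f(1.414904) = 0.001953
  f'(1.414904) = 2.829807
  x_3 = 1.414904 - 0.001953/2.829807 = 1.414214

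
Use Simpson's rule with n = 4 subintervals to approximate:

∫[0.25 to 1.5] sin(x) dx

f(x) = sin(x)
a = 0.25, b = 1.5, n = 4
h = (b - a)/n = 0.312500

Simpson's rule: (h/3)[f(x₀) + 4f(x₁) + 2f(x₂) + ... + f(xₙ)]

x_0 = 0.2500, f(x_0) = 0.247404, coefficient = 1
x_1 = 0.5625, f(x_1) = 0.533303, coefficient = 4
x_2 = 0.8750, f(x_2) = 0.767544, coefficient = 2
x_3 = 1.1875, f(x_3) = 0.927437, coefficient = 4
x_4 = 1.5000, f(x_4) = 0.997495, coefficient = 1

I ≈ (0.312500/3) × 8.622944 = 0.898223
Exact value: 0.898175
Error: 0.000048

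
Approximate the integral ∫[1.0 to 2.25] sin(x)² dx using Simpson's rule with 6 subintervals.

f(x) = sin(x)²
a = 1.0, b = 2.25, n = 6
h = (b - a)/n = 0.208333

Simpson's rule: (h/3)[f(x₀) + 4f(x₁) + 2f(x₂) + ... + f(xₙ)]

x_0 = 1.0000, f(x_0) = 0.708073, coefficient = 1
x_1 = 1.2083, f(x_1) = 0.874274, coefficient = 4
x_2 = 1.4167, f(x_2) = 0.976432, coefficient = 2
x_3 = 1.6250, f(x_3) = 0.997065, coefficient = 4
x_4 = 1.8333, f(x_4) = 0.932643, coefficient = 2
x_5 = 2.0417, f(x_5) = 0.794191, coefficient = 4
x_6 = 2.2500, f(x_6) = 0.605398, coefficient = 1

I ≈ (0.208333/3) × 15.793741 = 1.096788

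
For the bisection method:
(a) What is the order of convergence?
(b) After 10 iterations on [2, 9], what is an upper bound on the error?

(a) Bisection has linear (order 1) convergence; the error is halved each step.

(b) Error bound = (b-a)/2^n = (9 - 2)/2^{10}
    = 7/2^{10}

(a) 1 (linear); (b) error ≤ 6.84e-03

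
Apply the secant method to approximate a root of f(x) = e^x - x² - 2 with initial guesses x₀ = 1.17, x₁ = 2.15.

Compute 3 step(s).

f(x) = e^x - x² - 2
x₀ = 1.17, x₁ = 2.15

Secant formula: x_{n+1} = x_n - f(x_n)(x_n - x_{n-1})/(f(x_n) - f(x_{n-1}))

Iteration 1:
  f(1.170000) = -0.146907
  f(2.150000) = 1.962358
  x_2 = 2.150000 - 1.962358×(2.150000 - 1.170000)/(1.962358 - (-0.146907))
       = 1.238256
Iteration 2:
  f(2.150000) = 1.962358
  f(1.238256) = -0.083686
  x_3 = 1.238256 - (-0.083686)×(1.238256 - 2.150000)/(-0.083686 - 1.962358)
       = 1.275547
Iteration 3:
  f(1.238256) = -0.083686
  f(1.275547) = -0.046360
  x_4 = 1.275547 - (-0.046360)×(1.275547 - 1.238256)/(-0.046360 - (-0.083686))
       = 1.321865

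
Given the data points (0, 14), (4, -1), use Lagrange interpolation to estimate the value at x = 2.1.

Lagrange interpolation formula:
P(x) = Σ yᵢ × Lᵢ(x)
where Lᵢ(x) = Π_{j≠i} (x - xⱼ)/(xᵢ - xⱼ)

L_0(2.1) = (2.1 - 4)/(0 - 4) = 0.475000
L_1(2.1) = (2.1 - 0)/(4 - 0) = 0.525000

P(2.1) = 14×L_0(2.1) + (-1)×L_1(2.1)
P(2.1) = 6.125000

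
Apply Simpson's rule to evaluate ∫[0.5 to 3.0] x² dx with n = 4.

f(x) = x²
a = 0.5, b = 3.0, n = 4
h = (b - a)/n = 0.625000

Simpson's rule: (h/3)[f(x₀) + 4f(x₁) + 2f(x₂) + ... + f(xₙ)]

x_0 = 0.5000, f(x_0) = 0.250000, coefficient = 1
x_1 = 1.1250, f(x_1) = 1.265625, coefficient = 4
x_2 = 1.7500, f(x_2) = 3.062500, coefficient = 2
x_3 = 2.3750, f(x_3) = 5.640625, coefficient = 4
x_4 = 3.0000, f(x_4) = 9.000000, coefficient = 1

I ≈ (0.625000/3) × 43.000000 = 8.958333
Exact value: 8.958333
Error: 0.000000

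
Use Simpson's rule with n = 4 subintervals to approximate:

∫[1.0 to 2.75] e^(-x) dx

f(x) = e^(-x)
a = 1.0, b = 2.75, n = 4
h = (b - a)/n = 0.437500

Simpson's rule: (h/3)[f(x₀) + 4f(x₁) + 2f(x₂) + ... + f(xₙ)]

x_0 = 1.0000, f(x_0) = 0.367879, coefficient = 1
x_1 = 1.4375, f(x_1) = 0.237521, coefficient = 4
x_2 = 1.8750, f(x_2) = 0.153355, coefficient = 2
x_3 = 2.3125, f(x_3) = 0.099013, coefficient = 4
x_4 = 2.7500, f(x_4) = 0.063928, coefficient = 1

I ≈ (0.437500/3) × 2.084654 = 0.304012
Exact value: 0.303952
Error: 0.000060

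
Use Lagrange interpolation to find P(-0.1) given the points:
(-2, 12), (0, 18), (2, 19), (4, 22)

Lagrange interpolation formula:
P(x) = Σ yᵢ × Lᵢ(x)
where Lᵢ(x) = Π_{j≠i} (x - xⱼ)/(xᵢ - xⱼ)

L_0(-0.1) = (-0.1 - 0)/(-2 - 0) × (-0.1 - 2)/(-2 - 2) × (-0.1 - 4)/(-2 - 4) = 0.017937
L_1(-0.1) = (-0.1 - (-2))/(0 - (-2)) × (-0.1 - 2)/(0 - 2) × (-0.1 - 4)/(0 - 4) = 1.022437
L_2(-0.1) = (-0.1 - (-2))/(2 - (-2)) × (-0.1 - 0)/(2 - 0) × (-0.1 - 4)/(2 - 4) = -0.048687
L_3(-0.1) = (-0.1 - (-2))/(4 - (-2)) × (-0.1 - 0)/(4 - 0) × (-0.1 - 2)/(4 - 2) = 0.008313

P(-0.1) = 12×L_0(-0.1) + 18×L_1(-0.1) + 19×L_2(-0.1) + 22×L_3(-0.1)
P(-0.1) = 17.876938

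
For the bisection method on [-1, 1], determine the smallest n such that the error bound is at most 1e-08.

We need (b-a)/2^n ≤ 1e-08
(1 - (-1))/2^n ≤ 1e-08
2/2^n ≤ 1e-08
2^n ≥ 200000000
n ≥ log₂(200000000) = 27.58
n ≥ 28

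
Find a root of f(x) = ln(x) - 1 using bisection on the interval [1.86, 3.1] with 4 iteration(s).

f(x) = ln(x) - 1
Initial interval: [1.86, 3.1]

Iteration 1:
  c_1 = (1.860000 + 3.100000)/2 = 2.480000
  f(c_1) = f(2.480000) = -0.091741
  f(a) × f(c) ≥ 0, new interval: [2.480000, 3.100000]
Iteration 2:
  c_2 = (2.480000 + 3.100000)/2 = 2.790000
  f(c_2) = f(2.790000) = 0.026042
  f(a) × f(c) < 0, new interval: [2.480000, 2.790000]
Iteration 3:
  c_3 = (2.480000 + 2.790000)/2 = 2.635000
  f(c_3) = f(2.635000) = -0.031117
  f(a) × f(c) ≥ 0, new interval: [2.635000, 2.790000]
Iteration 4:
  c_4 = (2.635000 + 2.790000)/2 = 2.712500
  f(c_4) = f(2.712500) = -0.002129
  f(a) × f(c) ≥ 0, new interval: [2.712500, 2.790000]

After 4 iteration(s), the approximation is c_4 = 2.712500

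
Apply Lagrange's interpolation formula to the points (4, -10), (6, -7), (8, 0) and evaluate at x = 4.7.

Lagrange interpolation formula:
P(x) = Σ yᵢ × Lᵢ(x)
where Lᵢ(x) = Π_{j≠i} (x - xⱼ)/(xᵢ - xⱼ)

L_0(4.7) = (4.7 - 6)/(4 - 6) × (4.7 - 8)/(4 - 8) = 0.536250
L_1(4.7) = (4.7 - 4)/(6 - 4) × (4.7 - 8)/(6 - 8) = 0.577500
L_2(4.7) = (4.7 - 4)/(8 - 4) × (4.7 - 6)/(8 - 6) = -0.113750

P(4.7) = (-10)×L_0(4.7) + (-7)×L_1(4.7) + 0×L_2(4.7)
P(4.7) = -9.405000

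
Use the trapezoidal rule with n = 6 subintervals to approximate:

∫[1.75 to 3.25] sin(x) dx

f(x) = sin(x)
a = 1.75, b = 3.25, n = 6
h = (b - a)/n = 0.250000

Trapezoidal rule: (h/2)[f(x₀) + 2f(x₁) + 2f(x₂) + ... + f(xₙ)]

x_0 = 1.7500, f(x_0) = 0.983986, coefficient = 1
x_1 = 2.0000, f(x_1) = 0.909297, coefficient = 2
x_2 = 2.2500, f(x_2) = 0.778073, coefficient = 2
x_3 = 2.5000, f(x_3) = 0.598472, coefficient = 2
x_4 = 2.7500, f(x_4) = 0.381661, coefficient = 2
x_5 = 3.0000, f(x_5) = 0.141120, coefficient = 2
x_6 = 3.2500, f(x_6) = -0.108195, coefficient = 1

I ≈ (0.250000/2) × 6.493038 = 0.811630
Exact value: 0.815884
Error: 0.004254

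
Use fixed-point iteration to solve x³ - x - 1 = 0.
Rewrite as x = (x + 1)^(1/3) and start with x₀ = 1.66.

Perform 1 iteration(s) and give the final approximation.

Equation: x³ - x - 1 = 0
Fixed-point form: x = (x + 1)^(1/3)
x₀ = 1.66

x_1 = g(1.660000) = 1.385566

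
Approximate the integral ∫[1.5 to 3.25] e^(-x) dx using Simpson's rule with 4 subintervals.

f(x) = e^(-x)
a = 1.5, b = 3.25, n = 4
h = (b - a)/n = 0.437500

Simpson's rule: (h/3)[f(x₀) + 4f(x₁) + 2f(x₂) + ... + f(xₙ)]

x_0 = 1.5000, f(x_0) = 0.223130, coefficient = 1
x_1 = 1.9375, f(x_1) = 0.144064, coefficient = 4
x_2 = 2.3750, f(x_2) = 0.093014, coefficient = 2
x_3 = 2.8125, f(x_3) = 0.060055, coefficient = 4
x_4 = 3.2500, f(x_4) = 0.038774, coefficient = 1

I ≈ (0.437500/3) × 1.264407 = 0.184393
Exact value: 0.184356
Error: 0.000037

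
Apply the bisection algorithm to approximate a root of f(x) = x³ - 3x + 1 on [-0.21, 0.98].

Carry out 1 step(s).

f(x) = x³ - 3x + 1
Initial interval: [-0.21, 0.98]

Iteration 1:
  c_1 = (-0.210000 + 0.980000)/2 = 0.385000
  f(c_1) = f(0.385000) = -0.097933
  f(a) × f(c) < 0, new interval: [-0.210000, 0.385000]

After 1 iteration(s), the approximation is c_1 = 0.385000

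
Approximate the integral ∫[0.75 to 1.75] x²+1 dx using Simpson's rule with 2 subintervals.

f(x) = x²+1
a = 0.75, b = 1.75, n = 2
h = (b - a)/n = 0.500000

Simpson's rule: (h/3)[f(x₀) + 4f(x₁) + 2f(x₂) + ... + f(xₙ)]

x_0 = 0.7500, f(x_0) = 1.562500, coefficient = 1
x_1 = 1.2500, f(x_1) = 2.562500, coefficient = 4
x_2 = 1.7500, f(x_2) = 4.062500, coefficient = 1

I ≈ (0.500000/3) × 15.875000 = 2.645833
Exact value: 2.645833
Error: 0.000000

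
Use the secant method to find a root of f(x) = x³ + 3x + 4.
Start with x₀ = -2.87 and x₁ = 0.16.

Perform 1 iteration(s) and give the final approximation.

f(x) = x³ + 3x + 4
x₀ = -2.87, x₁ = 0.16

Secant formula: x_{n+1} = x_n - f(x_n)(x_n - x_{n-1})/(f(x_n) - f(x_{n-1}))

Iteration 1:
  f(-2.870000) = -28.249903
  f(0.160000) = 4.484096
  x_2 = 0.160000 - 4.484096×(0.160000 - (-2.870000))/(4.484096 - (-28.249903))
       = -0.255067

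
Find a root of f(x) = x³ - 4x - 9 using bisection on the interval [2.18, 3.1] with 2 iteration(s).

f(x) = x³ - 4x - 9
Initial interval: [2.18, 3.1]

Iteration 1:
  c_1 = (2.180000 + 3.100000)/2 = 2.640000
  f(c_1) = f(2.640000) = -1.160256
  f(a) × f(c) ≥ 0, new interval: [2.640000, 3.100000]
Iteration 2:
  c_2 = (2.640000 + 3.100000)/2 = 2.870000
  f(c_2) = f(2.870000) = 3.159903
  f(a) × f(c) < 0, new interval: [2.640000, 2.870000]

After 2 iteration(s), the approximation is c_2 = 2.870000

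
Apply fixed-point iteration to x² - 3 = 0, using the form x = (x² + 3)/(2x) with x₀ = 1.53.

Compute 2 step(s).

Equation: x² - 3 = 0
Fixed-point form: x = (x² + 3)/(2x)
x₀ = 1.53

x_1 = g(1.530000) = 1.745392
x_2 = g(1.745392) = 1.732102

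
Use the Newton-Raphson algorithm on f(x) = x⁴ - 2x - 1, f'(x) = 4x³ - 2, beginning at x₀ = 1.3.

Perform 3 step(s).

f(x) = x⁴ - 2x - 1
f'(x) = 4x³ - 2
x₀ = 1.3

Newton-Raphson formula: x_{n+1} = x_n - f(x_n)/f'(x_n)

Iteration 1:
  f(1.300000) = -0.743900
  f'(1.300000) = 6.788000
  x_1 = 1.300000 - (-0.743900)/6.788000 = 1.409590
Iteration 2:
  f(1.409590) = 0.128771
  f'(1.409590) = 9.203116
  x_2 = 1.409590 - 0.128771/9.203116 = 1.395598
Iteration 3:
  f(1.395598) = 0.002319
  f'(1.395598) = 8.872799
  x_3 = 1.395598 - 0.002319/8.872799 = 1.395337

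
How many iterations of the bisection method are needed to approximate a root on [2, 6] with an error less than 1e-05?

We need (b-a)/2^n ≤ 1e-05
(6 - 2)/2^n ≤ 1e-05
4/2^n ≤ 1e-05
2^n ≥ 400000
n ≥ log₂(400000) = 18.61
n ≥ 19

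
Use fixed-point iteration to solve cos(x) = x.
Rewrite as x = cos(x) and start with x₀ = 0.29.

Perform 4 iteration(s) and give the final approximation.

Equation: cos(x) = x
Fixed-point form: x = cos(x)
x₀ = 0.29

x_1 = g(0.290000) = 0.958244
x_2 = g(0.958244) = 0.574958
x_3 = g(0.574958) = 0.839215
x_4 = g(0.839215) = 0.668047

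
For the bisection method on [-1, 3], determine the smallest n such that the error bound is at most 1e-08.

We need (b-a)/2^n ≤ 1e-08
(3 - (-1))/2^n ≤ 1e-08
4/2^n ≤ 1e-08
2^n ≥ 400000000
n ≥ log₂(400000000) = 28.58
n ≥ 29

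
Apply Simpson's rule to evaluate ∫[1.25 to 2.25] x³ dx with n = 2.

f(x) = x³
a = 1.25, b = 2.25, n = 2
h = (b - a)/n = 0.500000

Simpson's rule: (h/3)[f(x₀) + 4f(x₁) + 2f(x₂) + ... + f(xₙ)]

x_0 = 1.2500, f(x_0) = 1.953125, coefficient = 1
x_1 = 1.7500, f(x_1) = 5.359375, coefficient = 4
x_2 = 2.2500, f(x_2) = 11.390625, coefficient = 1

I ≈ (0.500000/3) × 34.781250 = 5.796875
Exact value: 5.796875
Error: 0.000000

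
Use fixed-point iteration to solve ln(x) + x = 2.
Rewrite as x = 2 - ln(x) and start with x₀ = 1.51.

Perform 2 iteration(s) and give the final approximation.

Equation: ln(x) + x = 2
Fixed-point form: x = 2 - ln(x)
x₀ = 1.51

x_1 = g(1.510000) = 1.587890
x_2 = g(1.587890) = 1.537594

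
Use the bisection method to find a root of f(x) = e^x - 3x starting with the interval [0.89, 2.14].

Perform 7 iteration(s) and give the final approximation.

f(x) = e^x - 3x
Initial interval: [0.89, 2.14]

Iteration 1:
  c_1 = (0.890000 + 2.140000)/2 = 1.515000
  f(c_1) = f(1.515000) = 0.004421
  f(a) × f(c) < 0, new interval: [0.890000, 1.515000]
Iteration 2:
  c_2 = (0.890000 + 1.515000)/2 = 1.202500
  f(c_2) = f(1.202500) = -0.279072
  f(a) × f(c) ≥ 0, new interval: [1.202500, 1.515000]
Iteration 3:
  c_3 = (1.202500 + 1.515000)/2 = 1.358750
  f(c_3) = f(1.358750) = -0.184924
  f(a) × f(c) ≥ 0, new interval: [1.358750, 1.515000]
Iteration 4:
  c_4 = (1.358750 + 1.515000)/2 = 1.436875
  f(c_4) = f(1.436875) = -0.103098
  f(a) × f(c) ≥ 0, new interval: [1.436875, 1.515000]
Iteration 5:
  c_5 = (1.436875 + 1.515000)/2 = 1.475938
  f(c_5) = f(1.475938) = -0.052677
  f(a) × f(c) ≥ 0, new interval: [1.475938, 1.515000]
Iteration 6:
  c_6 = (1.475938 + 1.515000)/2 = 1.495469
  f(c_6) = f(1.495469) = -0.024979
  f(a) × f(c) ≥ 0, new interval: [1.495469, 1.515000]
Iteration 7:
  c_7 = (1.495469 + 1.515000)/2 = 1.505234
  f(c_7) = f(1.505234) = -0.010494
  f(a) × f(c) ≥ 0, new interval: [1.505234, 1.515000]

After 7 iteration(s), the approximation is c_7 = 1.505234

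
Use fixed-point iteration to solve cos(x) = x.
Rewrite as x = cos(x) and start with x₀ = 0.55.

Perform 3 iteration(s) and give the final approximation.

Equation: cos(x) = x
Fixed-point form: x = cos(x)
x₀ = 0.55

x_1 = g(0.550000) = 0.852525
x_2 = g(0.852525) = 0.658084
x_3 = g(0.658084) = 0.791165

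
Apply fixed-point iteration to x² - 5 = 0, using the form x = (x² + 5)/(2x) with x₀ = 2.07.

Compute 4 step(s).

Equation: x² - 5 = 0
Fixed-point form: x = (x² + 5)/(2x)
x₀ = 2.07

x_1 = g(2.070000) = 2.242729
x_2 = g(2.242729) = 2.236078
x_3 = g(2.236078) = 2.236068
x_4 = g(2.236068) = 2.236068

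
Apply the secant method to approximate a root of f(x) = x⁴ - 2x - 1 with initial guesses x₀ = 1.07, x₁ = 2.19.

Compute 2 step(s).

f(x) = x⁴ - 2x - 1
x₀ = 1.07, x₁ = 2.19

Secant formula: x_{n+1} = x_n - f(x_n)(x_n - x_{n-1})/(f(x_n) - f(x_{n-1}))

Iteration 1:
  f(1.070000) = -1.829204
  f(2.190000) = 17.622575
  x_2 = 2.190000 - 17.622575×(2.190000 - 1.070000)/(17.622575 - (-1.829204))
       = 1.175322
Iteration 2:
  f(2.190000) = 17.622575
  f(1.175322) = -1.442426
  x_3 = 1.175322 - (-1.442426)×(1.175322 - 2.190000)/(-1.442426 - 17.622575)
       = 1.252091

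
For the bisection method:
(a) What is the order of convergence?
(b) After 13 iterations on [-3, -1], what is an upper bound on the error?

(a) Bisection has linear (order 1) convergence; the error is halved each step.

(b) Error bound = (b-a)/2^n = (-1 - (-3))/2^{13}
    = 2/2^{13}

(a) 1 (linear); (b) error ≤ 2.44e-04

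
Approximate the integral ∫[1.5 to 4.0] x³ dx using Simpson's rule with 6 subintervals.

f(x) = x³
a = 1.5, b = 4.0, n = 6
h = (b - a)/n = 0.416667

Simpson's rule: (h/3)[f(x₀) + 4f(x₁) + 2f(x₂) + ... + f(xₙ)]

x_0 = 1.5000, f(x_0) = 3.375000, coefficient = 1
x_1 = 1.9167, f(x_1) = 7.041088, coefficient = 4
x_2 = 2.3333, f(x_2) = 12.703704, coefficient = 2
x_3 = 2.7500, f(x_3) = 20.796875, coefficient = 4
x_4 = 3.1667, f(x_4) = 31.754630, coefficient = 2
x_5 = 3.5833, f(x_5) = 46.010995, coefficient = 4
x_6 = 4.0000, f(x_6) = 64.000000, coefficient = 1

I ≈ (0.416667/3) × 451.687500 = 62.734375
Exact value: 62.734375
Error: 0.000000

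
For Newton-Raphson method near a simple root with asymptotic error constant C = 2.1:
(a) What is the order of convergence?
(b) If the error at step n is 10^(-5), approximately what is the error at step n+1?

(a) Newton-Raphson has quadratic (order 2) convergence near simple roots.
    This means |e_{n+1}| ≈ C|e_n|².

(b) With |e_n| = 10^(-5) and C = 2.1:
    |e_{n+1}| ≈ 2.1 × (10^(-5))² = 2.1 × 10^(-10)

(a) 2 (quadratic); (b) |e_{n+1}| ≈ 2.100e-10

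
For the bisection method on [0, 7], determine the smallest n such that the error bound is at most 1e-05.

We need (b-a)/2^n ≤ 1e-05
(7 - 0)/2^n ≤ 1e-05
7/2^n ≤ 1e-05
2^n ≥ 700000
n ≥ log₂(700000) = 19.42
n ≥ 20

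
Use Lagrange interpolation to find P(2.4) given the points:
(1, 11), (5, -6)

Lagrange interpolation formula:
P(x) = Σ yᵢ × Lᵢ(x)
where Lᵢ(x) = Π_{j≠i} (x - xⱼ)/(xᵢ - xⱼ)

L_0(2.4) = (2.4 - 5)/(1 - 5) = 0.650000
L_1(2.4) = (2.4 - 1)/(5 - 1) = 0.350000

P(2.4) = 11×L_0(2.4) + (-6)×L_1(2.4)
P(2.4) = 5.050000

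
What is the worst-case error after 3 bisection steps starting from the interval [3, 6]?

Bisection error bound: |error| ≤ (b-a)/2^n
|error| ≤ (6 - 3)/2^3 = 3/2^3
|error| ≤ 0.3750000000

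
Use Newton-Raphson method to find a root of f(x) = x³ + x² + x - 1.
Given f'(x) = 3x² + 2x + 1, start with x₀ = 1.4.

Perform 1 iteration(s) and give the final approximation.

f(x) = x³ + x² + x - 1
f'(x) = 3x² + 2x + 1
x₀ = 1.4

Newton-Raphson formula: x_{n+1} = x_n - f(x_n)/f'(x_n)

Iteration 1:
  f(1.400000) = 5.104000
  f'(1.400000) = 9.680000
  x_1 = 1.400000 - 5.104000/9.680000 = 0.872727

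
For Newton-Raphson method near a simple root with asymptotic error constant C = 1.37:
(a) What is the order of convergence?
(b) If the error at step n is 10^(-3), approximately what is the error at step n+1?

(a) Newton-Raphson has quadratic (order 2) convergence near simple roots.
    This means |e_{n+1}| ≈ C|e_n|².

(b) With |e_n| = 10^(-3) and C = 1.37:
    |e_{n+1}| ≈ 1.37 × (10^(-3))² = 1.37 × 10^(-6)

(a) 2 (quadratic); (b) |e_{n+1}| ≈ 1.370e-06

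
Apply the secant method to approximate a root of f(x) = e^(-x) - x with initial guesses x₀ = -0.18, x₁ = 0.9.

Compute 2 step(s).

f(x) = e^(-x) - x
x₀ = -0.18, x₁ = 0.9

Secant formula: x_{n+1} = x_n - f(x_n)(x_n - x_{n-1})/(f(x_n) - f(x_{n-1}))

Iteration 1:
  f(-0.180000) = 1.377217
  f(0.900000) = -0.493430
  x_2 = 0.900000 - (-0.493430)×(0.900000 - (-0.180000))/(-0.493430 - 1.377217)
       = 0.615123
Iteration 2:
  f(0.900000) = -0.493430
  f(0.615123) = -0.074548
  x_3 = 0.615123 - (-0.074548)×(0.615123 - 0.900000)/(-0.074548 - (-0.493430))
       = 0.564423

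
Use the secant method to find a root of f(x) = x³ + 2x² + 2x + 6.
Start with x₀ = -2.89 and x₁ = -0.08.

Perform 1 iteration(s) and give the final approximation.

f(x) = x³ + 2x² + 2x + 6
x₀ = -2.89, x₁ = -0.08

Secant formula: x_{n+1} = x_n - f(x_n)(x_n - x_{n-1})/(f(x_n) - f(x_{n-1}))

Iteration 1:
  f(-2.890000) = -7.213369
  f(-0.080000) = 5.852288
  x_2 = -0.080000 - 5.852288×(-0.080000 - (-2.890000))/(5.852288 - (-7.213369))
       = -1.338638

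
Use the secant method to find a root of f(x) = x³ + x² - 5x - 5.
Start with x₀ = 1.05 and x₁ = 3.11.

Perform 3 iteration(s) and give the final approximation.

f(x) = x³ + x² - 5x - 5
x₀ = 1.05, x₁ = 3.11

Secant formula: x_{n+1} = x_n - f(x_n)(x_n - x_{n-1})/(f(x_n) - f(x_{n-1}))

Iteration 1:
  f(1.050000) = -7.989875
  f(3.110000) = 19.202331
  x_2 = 3.110000 - 19.202331×(3.110000 - 1.050000)/(19.202331 - (-7.989875))
       = 1.655289
Iteration 2:
  f(3.110000) = 19.202331
  f(1.655289) = -6.001002
  x_3 = 1.655289 - (-6.001002)×(1.655289 - 3.110000)/(-6.001002 - 19.202331)
       = 2.001661
Iteration 3:
  f(1.655289) = -6.001002
  f(2.001661) = -2.981712
  x_4 = 2.001661 - (-2.981712)×(2.001661 - 1.655289)/(-2.981712 - (-6.001002))
       = 2.343722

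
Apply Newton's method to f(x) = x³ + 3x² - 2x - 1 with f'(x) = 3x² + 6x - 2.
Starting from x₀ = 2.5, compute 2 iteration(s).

f(x) = x³ + 3x² - 2x - 1
f'(x) = 3x² + 6x - 2
x₀ = 2.5

Newton-Raphson formula: x_{n+1} = x_n - f(x_n)/f'(x_n)

Iteration 1:
  f(2.500000) = 28.375000
  f'(2.500000) = 31.750000
  x_1 = 2.500000 - 28.375000/31.750000 = 1.606299
Iteration 2:
  f(1.606299) = 7.672562
  f'(1.606299) = 15.378387
  x_2 = 1.606299 - 7.672562/15.378387 = 1.107381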